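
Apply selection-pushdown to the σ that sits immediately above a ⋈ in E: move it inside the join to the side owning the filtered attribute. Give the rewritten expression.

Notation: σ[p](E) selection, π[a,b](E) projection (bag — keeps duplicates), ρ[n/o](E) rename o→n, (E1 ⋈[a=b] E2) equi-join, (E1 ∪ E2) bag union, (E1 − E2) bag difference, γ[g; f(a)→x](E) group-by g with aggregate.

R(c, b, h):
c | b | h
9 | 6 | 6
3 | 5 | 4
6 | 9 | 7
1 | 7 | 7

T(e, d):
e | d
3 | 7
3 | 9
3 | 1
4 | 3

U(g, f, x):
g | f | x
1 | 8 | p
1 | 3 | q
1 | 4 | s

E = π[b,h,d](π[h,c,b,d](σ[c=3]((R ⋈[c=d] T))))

σ filters on c, owned by the left side.
E' = π[b,h,d](π[h,c,b,d]((σ[c=3](R) ⋈[c=d] T)))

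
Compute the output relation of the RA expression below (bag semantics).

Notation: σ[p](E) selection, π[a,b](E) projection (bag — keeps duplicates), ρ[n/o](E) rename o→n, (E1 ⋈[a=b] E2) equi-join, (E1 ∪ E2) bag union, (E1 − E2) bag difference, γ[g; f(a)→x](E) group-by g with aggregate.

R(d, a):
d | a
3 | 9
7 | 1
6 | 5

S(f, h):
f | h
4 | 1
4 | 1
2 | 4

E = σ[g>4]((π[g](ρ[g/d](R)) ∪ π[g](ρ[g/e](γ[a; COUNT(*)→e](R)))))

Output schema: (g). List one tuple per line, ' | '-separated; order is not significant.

Row counts bottom-up:
  R → 3
  ρ[g/d](R) → 3
  π[g](ρ[g/d](R)) → 3
  R → 3
  γ[a; COUNT(*)→e](R) → 3
  ρ[g/e](γ[a; COUNT(*)→e](R)) → 3
  π[g](ρ[g/e](γ[a; COUNT(*)→e](R))) → 3
  (π[g](ρ[g/d](R)) ∪ π[g](ρ[g/e](γ[a; COUNT(*)→e](R)))) → 6
  σ[g>4]((π[g](ρ[g/d](R)) ∪ π[g](ρ[g/e](γ[a; COUNT(*)→e](R))))) → 2

== RESULT ==
g
6
7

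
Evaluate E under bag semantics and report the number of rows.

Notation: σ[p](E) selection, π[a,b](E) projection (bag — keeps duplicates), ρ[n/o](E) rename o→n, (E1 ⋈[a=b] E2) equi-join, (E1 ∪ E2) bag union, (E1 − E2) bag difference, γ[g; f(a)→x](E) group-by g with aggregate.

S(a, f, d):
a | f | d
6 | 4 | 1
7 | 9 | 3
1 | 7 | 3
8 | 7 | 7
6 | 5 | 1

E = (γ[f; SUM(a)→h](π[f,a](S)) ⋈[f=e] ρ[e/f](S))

Row counts bottom-up:
  S → 5
  π[f,a](S) → 5
  γ[f; SUM(a)→h](π[f,a](S)) → 4
  S → 5
  ρ[e/f](S) → 5
  (γ[f; SUM(a)→h](π[f,a](S)) ⋈[f=e] ρ[e/f](S)) → 5

|E| = 5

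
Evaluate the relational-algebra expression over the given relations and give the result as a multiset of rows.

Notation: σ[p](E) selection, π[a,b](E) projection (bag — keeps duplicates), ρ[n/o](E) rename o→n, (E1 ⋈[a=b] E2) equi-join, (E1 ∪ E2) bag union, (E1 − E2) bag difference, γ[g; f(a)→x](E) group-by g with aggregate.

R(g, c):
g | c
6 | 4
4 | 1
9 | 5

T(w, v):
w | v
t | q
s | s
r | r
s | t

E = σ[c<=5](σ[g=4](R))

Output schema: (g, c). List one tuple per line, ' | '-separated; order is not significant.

Subexpression sizes:
  R → 3
  σ[g=4](R) → 1
  σ[c<=5](σ[g=4](R)) → 1

== RESULT ==
g | c
4 | 1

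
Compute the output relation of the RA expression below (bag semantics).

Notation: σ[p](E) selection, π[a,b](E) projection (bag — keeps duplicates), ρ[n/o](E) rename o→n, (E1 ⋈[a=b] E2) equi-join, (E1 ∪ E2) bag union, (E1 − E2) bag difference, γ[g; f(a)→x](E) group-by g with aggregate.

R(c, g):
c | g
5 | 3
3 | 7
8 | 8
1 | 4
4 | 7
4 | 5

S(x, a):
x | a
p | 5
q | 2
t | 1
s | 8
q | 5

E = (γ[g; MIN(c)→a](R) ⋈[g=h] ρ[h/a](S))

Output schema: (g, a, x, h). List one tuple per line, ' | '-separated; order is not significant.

Subexpression sizes:
  R → 6
  γ[g; MIN(c)→a](R) → 5
  S → 5
  ρ[h/a](S) → 5
  (γ[g; MIN(c)→a](R) ⋈[g=h] ρ[h/a](S)) → 3

== RESULT ==
g | a | x | h
5 | 4 | p | 5
5 | 4 | q | 5
8 | 8 | s | 8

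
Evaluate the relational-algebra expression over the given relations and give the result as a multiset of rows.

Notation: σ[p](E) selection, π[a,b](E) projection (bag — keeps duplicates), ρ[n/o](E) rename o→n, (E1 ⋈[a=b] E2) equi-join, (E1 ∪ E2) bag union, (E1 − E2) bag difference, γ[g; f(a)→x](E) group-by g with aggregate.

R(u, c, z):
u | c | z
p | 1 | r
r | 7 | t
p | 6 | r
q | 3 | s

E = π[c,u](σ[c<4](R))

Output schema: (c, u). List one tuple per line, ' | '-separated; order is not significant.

Stepwise |·|:
  R → 4
  σ[c<4](R) → 2
  π[c,u](σ[c<4](R)) → 2

== RESULT ==
c | u
1 | p
3 | q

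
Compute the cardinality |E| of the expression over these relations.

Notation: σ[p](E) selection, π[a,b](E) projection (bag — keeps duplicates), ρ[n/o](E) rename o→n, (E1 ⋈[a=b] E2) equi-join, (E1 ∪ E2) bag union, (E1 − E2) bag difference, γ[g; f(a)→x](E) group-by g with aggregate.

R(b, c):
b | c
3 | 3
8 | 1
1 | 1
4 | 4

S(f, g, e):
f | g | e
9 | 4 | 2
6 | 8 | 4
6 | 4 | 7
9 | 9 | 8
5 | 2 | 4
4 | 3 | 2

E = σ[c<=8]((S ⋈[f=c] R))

Row counts bottom-up:
  S → 6
  R → 4
  (S ⋈[f=c] R) → 1
  σ[c<=8]((S ⋈[f=c] R)) → 1

|E| = 1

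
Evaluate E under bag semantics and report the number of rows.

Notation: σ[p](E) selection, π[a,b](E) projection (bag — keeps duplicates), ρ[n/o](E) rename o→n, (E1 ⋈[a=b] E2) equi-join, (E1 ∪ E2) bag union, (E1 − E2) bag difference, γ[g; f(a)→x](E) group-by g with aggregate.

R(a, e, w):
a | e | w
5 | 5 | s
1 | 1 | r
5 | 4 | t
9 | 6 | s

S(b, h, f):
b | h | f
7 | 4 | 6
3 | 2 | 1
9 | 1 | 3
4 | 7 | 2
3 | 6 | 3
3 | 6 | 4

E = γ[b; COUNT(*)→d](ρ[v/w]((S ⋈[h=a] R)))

Per-node cardinality:
  S → 6
  R → 4
  (S ⋈[h=a] R) → 1
  ρ[v/w]((S ⋈[h=a] R)) → 1
  γ[b; COUNT(*)→d](ρ[v/w]((S ⋈[h=a] R))) → 1

|E| = 1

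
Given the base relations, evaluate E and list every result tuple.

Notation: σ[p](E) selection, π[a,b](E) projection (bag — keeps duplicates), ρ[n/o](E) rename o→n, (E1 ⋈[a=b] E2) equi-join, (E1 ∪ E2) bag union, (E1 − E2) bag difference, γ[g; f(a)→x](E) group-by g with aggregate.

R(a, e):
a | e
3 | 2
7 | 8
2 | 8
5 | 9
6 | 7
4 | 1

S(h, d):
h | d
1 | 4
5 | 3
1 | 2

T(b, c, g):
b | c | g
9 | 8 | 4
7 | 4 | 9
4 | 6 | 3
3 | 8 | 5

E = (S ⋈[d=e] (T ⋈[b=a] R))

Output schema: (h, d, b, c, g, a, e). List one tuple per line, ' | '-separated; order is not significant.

Subexpression sizes:
  S → 3
  T → 4
  R → 6
  (T ⋈[b=a] R) → 3
  (S ⋈[d=e] (T ⋈[b=a] R)) → 1

== RESULT ==
h | d | b | c | g | a | e
1 | 2 | 3 | 8 | 5 | 3 | 2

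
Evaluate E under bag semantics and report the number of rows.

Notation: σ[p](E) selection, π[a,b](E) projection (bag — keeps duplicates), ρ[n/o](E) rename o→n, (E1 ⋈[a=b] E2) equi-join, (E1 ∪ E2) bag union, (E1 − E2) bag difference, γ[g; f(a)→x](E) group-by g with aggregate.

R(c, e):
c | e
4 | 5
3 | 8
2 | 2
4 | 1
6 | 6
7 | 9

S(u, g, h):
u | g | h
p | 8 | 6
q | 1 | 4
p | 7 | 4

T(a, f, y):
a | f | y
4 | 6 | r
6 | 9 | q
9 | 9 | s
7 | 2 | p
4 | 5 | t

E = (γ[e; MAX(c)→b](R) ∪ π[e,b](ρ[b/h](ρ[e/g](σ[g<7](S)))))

Per-node cardinality:
  R → 6
  γ[e; MAX(c)→b](R) → 6
  S → 3
  σ[g<7](S) → 1
  ρ[e/g](σ[g<7](S)) → 1
  ρ[b/h](ρ[e/g](σ[g<7](S))) → 1
  π[e,b](ρ[b/h](ρ[e/g](σ[g<7](S)))) → 1
  (γ[e; MAX(c)→b](R) ∪ π[e,b](ρ[b/h](ρ[e/g](σ[g<7](S))))) → 7

|E| = 7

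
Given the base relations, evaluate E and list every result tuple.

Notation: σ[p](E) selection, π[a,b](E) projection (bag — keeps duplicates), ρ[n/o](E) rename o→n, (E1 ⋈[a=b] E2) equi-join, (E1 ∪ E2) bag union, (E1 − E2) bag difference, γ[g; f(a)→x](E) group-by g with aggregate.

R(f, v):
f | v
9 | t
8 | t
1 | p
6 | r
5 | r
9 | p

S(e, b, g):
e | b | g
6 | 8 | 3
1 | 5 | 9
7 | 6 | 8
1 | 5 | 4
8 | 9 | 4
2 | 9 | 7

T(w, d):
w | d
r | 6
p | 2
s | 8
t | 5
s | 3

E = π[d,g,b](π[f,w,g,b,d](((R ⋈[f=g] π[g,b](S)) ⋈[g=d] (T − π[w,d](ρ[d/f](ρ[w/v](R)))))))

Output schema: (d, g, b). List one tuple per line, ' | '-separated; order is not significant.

Row counts bottom-up:
  R → 6
  S → 6
  π[g,b](S) → 6
  (R ⋈[f=g] π[g,b](S)) → 3
  T → 5
  R → 6
  ρ[w/v](R) → 6
  ρ[d/f](ρ[w/v](R)) → 6
  π[w,d](ρ[d/f](ρ[w/v](R))) → 6
  (T − π[w,d](ρ[d/f](ρ[w/v](R)))) → 4
  ((R ⋈[f=g] π[g,b](S)) ⋈[g=d] (T − π[w,d](ρ[d/f](ρ[w/v](R))))) → 1
  π[f,w,g,b,d](((R ⋈[f=g] π[g,b](S)) ⋈[g=d] (T − π[w,d](ρ[d/f](ρ[w/v](R)))))) → 1
  π[d,g,b](π[f,w,g,b,d](((R ⋈[f=g] π[g,b](S)) ⋈[g=d] (T − π[w,d](ρ[d/f](ρ[w/v](R))))))) → 1

== RESULT ==
d | g | b
8 | 8 | 6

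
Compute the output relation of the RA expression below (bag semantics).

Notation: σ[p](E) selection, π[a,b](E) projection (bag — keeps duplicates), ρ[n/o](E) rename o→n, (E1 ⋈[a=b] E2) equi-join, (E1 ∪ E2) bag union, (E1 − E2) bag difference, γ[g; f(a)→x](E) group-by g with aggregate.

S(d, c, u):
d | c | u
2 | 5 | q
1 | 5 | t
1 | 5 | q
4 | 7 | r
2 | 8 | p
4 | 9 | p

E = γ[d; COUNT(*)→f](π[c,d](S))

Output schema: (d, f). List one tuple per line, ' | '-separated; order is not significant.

Per-node cardinality:
  S → 6
  π[c,d](S) → 6
  γ[d; COUNT(*)→f](π[c,d](S)) → 3

== RESULT ==
d | f
1 | 2
2 | 2
4 | 2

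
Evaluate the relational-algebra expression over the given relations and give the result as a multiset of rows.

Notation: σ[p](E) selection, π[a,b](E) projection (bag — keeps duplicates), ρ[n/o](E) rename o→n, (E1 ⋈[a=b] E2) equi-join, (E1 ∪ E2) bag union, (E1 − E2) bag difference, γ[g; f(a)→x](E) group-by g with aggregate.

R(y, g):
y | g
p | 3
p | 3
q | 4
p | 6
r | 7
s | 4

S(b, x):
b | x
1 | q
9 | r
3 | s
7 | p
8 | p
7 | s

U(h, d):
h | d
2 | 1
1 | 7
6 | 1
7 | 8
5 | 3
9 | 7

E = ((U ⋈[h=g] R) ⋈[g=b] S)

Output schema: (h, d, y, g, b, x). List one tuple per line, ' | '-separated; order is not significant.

Subexpression sizes:
  U → 6
  R → 6
  (U ⋈[h=g] R) → 2
  S → 6
  ((U ⋈[h=g] R) ⋈[g=b] S) → 2

== RESULT ==
h | d | y | g | b | x
7 | 8 | r | 7 | 7 | p
7 | 8 | r | 7 | 7 | s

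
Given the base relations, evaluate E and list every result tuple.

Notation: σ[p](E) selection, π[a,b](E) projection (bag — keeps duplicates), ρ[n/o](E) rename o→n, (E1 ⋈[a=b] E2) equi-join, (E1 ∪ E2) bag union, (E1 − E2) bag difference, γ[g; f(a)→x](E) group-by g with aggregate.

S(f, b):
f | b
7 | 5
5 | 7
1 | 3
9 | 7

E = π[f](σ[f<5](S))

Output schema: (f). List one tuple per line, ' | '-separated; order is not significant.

Stepwise |·|:
  S → 4
  σ[f<5](S) → 1
  π[f](σ[f<5](S)) → 1

== RESULT ==
f
1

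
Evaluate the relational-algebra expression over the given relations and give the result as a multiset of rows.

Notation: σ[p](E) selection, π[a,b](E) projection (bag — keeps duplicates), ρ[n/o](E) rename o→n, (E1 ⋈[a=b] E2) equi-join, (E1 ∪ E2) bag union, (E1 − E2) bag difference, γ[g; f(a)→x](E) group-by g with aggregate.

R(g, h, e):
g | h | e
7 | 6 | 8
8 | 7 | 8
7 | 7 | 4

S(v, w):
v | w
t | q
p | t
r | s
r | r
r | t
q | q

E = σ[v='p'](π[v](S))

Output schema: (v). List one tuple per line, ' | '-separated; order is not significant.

Per-node cardinality:
  S → 6
  π[v](S) → 6
  σ[v='p'](π[v](S)) → 1

== RESULT ==
v
p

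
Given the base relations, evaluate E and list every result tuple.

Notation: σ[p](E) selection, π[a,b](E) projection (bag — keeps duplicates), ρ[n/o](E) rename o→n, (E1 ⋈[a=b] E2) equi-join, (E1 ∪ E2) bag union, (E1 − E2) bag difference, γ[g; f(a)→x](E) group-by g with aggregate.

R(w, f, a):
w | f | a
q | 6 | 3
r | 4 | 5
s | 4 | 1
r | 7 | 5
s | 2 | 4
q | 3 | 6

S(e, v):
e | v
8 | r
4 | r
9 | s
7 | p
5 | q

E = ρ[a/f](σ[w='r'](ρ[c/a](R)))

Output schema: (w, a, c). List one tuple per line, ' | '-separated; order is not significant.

Subexpression sizes:
  R → 6
  ρ[c/a](R) → 6
  σ[w='r'](ρ[c/a](R)) → 2
  ρ[a/f](σ[w='r'](ρ[c/a](R))) → 2

== RESULT ==
w | a | c
r | 4 | 5
r | 7 | 5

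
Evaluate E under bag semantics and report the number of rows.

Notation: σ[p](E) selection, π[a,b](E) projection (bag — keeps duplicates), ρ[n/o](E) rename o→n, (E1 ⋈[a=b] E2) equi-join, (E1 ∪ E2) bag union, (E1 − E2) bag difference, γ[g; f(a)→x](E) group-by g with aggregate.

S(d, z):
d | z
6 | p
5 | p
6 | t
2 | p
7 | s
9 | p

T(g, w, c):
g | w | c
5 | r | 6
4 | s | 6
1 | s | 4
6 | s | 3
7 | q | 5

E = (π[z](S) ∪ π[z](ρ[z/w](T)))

Stepwise |·|:
  S → 6
  π[z](S) → 6
  T → 5
  ρ[z/w](T) → 5
  π[z](ρ[z/w](T)) → 5
  (π[z](S) ∪ π[z](ρ[z/w](T))) → 11

|E| = 11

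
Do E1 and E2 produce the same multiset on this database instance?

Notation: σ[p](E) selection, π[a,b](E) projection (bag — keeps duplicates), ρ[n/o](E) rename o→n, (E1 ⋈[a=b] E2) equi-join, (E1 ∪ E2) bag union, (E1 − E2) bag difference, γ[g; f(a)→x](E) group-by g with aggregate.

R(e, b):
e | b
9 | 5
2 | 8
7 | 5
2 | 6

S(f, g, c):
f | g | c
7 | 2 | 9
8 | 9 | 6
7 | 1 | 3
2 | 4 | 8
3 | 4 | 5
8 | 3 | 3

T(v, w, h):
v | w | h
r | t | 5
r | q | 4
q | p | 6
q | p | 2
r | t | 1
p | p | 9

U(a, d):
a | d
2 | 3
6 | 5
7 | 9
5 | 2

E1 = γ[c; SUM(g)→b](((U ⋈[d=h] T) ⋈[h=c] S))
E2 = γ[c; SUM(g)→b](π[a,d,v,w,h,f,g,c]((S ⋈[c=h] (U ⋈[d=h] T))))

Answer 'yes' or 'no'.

E1 row counts bottom-up:
  U → 4
  T → 6
  (U ⋈[d=h] T) → 3
  S → 6
  ((U ⋈[d=h] T) ⋈[h=c] S) → 2
  γ[c; SUM(g)→b](((U ⋈[d=h] T) ⋈[h=c] S)) → 2
E2 row counts bottom-up:
  S → 6
  U → 4
  T → 6
  (U ⋈[d=h] T) → 3
  (S ⋈[c=h] (U ⋈[d=h] T)) → 2
  π[a,d,v,w,h,f,g,c]((S ⋈[c=h] (U ⋈[d=h] T))) → 2
  γ[c; SUM(g)→b](π[a,d,v,w,h,f,g,c]((S ⋈[c=h] (U ⋈[d=h] T)))) → 2

E1 and E2 produce the same multiset:
c | b
5 | 4
9 | 2

yes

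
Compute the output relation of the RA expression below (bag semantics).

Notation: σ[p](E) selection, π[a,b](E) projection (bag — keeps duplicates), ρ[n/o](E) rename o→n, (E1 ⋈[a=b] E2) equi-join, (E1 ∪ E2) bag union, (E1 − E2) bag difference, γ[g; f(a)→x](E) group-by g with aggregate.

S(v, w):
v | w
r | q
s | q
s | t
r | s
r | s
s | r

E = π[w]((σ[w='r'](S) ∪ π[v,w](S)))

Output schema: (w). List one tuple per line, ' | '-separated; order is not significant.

Stepwise |·|:
  S → 6
  σ[w='r'](S) → 1
  S → 6
  π[v,w](S) → 6
  (σ[w='r'](S) ∪ π[v,w](S)) → 7
  π[w]((σ[w='r'](S) ∪ π[v,w](S))) → 7

== RESULT ==
w
q
q
r
r
s
s
t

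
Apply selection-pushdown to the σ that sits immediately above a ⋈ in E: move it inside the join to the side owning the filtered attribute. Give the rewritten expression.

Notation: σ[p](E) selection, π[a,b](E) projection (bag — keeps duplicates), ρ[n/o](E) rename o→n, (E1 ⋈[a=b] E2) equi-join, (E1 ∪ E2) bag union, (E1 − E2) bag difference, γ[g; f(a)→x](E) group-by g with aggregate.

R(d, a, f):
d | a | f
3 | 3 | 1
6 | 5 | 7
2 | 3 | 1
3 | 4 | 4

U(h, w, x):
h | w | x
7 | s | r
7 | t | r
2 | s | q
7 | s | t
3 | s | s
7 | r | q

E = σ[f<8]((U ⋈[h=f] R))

σ filters on f, owned by the right side.
E' = (U ⋈[h=f] σ[f<8](R))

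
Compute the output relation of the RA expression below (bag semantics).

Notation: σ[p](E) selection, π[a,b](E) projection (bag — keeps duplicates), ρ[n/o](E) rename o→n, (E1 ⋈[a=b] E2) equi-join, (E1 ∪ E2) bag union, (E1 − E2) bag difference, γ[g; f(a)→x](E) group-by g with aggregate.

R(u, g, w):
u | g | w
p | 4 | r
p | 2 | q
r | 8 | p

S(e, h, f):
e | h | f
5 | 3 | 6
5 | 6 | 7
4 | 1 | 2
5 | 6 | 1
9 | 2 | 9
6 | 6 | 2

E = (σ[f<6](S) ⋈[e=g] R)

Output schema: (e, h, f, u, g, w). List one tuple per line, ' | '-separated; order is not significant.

Subexpression sizes:
  S → 6
  σ[f<6](S) → 3
  R → 3
  (σ[f<6](S) ⋈[e=g] R) → 1

== RESULT ==
e | h | f | u | g | w
4 | 1 | 2 | p | 4 | r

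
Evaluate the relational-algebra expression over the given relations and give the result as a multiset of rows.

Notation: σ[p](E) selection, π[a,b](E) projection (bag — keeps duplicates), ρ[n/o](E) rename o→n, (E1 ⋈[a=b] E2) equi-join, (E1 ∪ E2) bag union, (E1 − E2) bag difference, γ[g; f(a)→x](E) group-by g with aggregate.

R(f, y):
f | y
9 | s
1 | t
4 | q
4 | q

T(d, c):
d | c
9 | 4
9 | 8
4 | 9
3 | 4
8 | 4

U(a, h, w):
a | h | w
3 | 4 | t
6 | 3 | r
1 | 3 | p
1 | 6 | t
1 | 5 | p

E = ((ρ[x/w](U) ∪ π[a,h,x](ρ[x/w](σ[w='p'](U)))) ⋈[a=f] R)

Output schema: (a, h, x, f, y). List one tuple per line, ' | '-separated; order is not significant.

Subexpression sizes:
  U → 5
  ρ[x/w](U) → 5
  U → 5
  σ[w='p'](U) → 2
  ρ[x/w](σ[w='p'](U)) → 2
  π[a,h,x](ρ[x/w](σ[w='p'](U))) → 2
  (ρ[x/w](U) ∪ π[a,h,x](ρ[x/w](σ[w='p'](U)))) → 7
  R → 4
  ((ρ[x/w](U) ∪ π[a,h,x](ρ[x/w](σ[w='p'](U)))) ⋈[a=f] R) → 5

== RESULT ==
a | h | x | f | y
1 | 3 | p | 1 | t
1 | 3 | p | 1 | t
1 | 5 | p | 1 | t
1 | 5 | p | 1 | t
1 | 6 | t | 1 | t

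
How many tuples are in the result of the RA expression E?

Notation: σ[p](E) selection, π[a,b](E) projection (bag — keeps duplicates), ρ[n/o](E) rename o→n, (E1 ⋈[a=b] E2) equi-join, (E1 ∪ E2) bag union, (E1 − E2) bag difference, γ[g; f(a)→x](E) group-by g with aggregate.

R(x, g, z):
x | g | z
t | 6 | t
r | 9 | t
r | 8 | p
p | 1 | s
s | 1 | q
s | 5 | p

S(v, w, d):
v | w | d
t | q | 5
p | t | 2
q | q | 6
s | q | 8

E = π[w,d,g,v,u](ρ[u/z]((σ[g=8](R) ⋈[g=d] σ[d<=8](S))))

Row counts bottom-up:
  R → 6
  σ[g=8](R) → 1
  S → 4
  σ[d<=8](S) → 4
  (σ[g=8](R) ⋈[g=d] σ[d<=8](S)) → 1
  ρ[u/z]((σ[g=8](R) ⋈[g=d] σ[d<=8](S))) → 1
  π[w,d,g,v,u](ρ[u/z]((σ[g=8](R) ⋈[g=d] σ[d<=8](S)))) → 1

|E| = 1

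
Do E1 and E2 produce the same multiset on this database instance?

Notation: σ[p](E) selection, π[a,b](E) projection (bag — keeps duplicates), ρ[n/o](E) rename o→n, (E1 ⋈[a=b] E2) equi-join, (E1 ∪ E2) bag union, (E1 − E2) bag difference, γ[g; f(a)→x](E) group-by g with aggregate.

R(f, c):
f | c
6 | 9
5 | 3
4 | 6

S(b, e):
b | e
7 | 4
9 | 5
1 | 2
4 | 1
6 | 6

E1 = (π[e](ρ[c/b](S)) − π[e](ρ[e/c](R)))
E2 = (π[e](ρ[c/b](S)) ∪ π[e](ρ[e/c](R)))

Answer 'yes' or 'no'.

E1 row counts bottom-up:
  S → 5
  ρ[c/b](S) → 5
  π[e](ρ[c/b](S)) → 5
  R → 3
  ρ[e/c](R) → 3
  π[e](ρ[e/c](R)) → 3
  (π[e](ρ[c/b](S)) − π[e](ρ[e/c](R))) → 4
E2 row counts bottom-up:
  S → 5
  ρ[c/b](S) → 5
  π[e](ρ[c/b](S)) → 5
  R → 3
  ρ[e/c](R) → 3
  π[e](ρ[e/c](R)) → 3
  (π[e](ρ[c/b](S)) ∪ π[e](ρ[e/c](R))) → 8

E1 result:
e
1
2
4
5
E2 result:
e
1
2
3
4
5
6
6
9
Witness: (6,) appears 0× in E1 but 2× in E2.

no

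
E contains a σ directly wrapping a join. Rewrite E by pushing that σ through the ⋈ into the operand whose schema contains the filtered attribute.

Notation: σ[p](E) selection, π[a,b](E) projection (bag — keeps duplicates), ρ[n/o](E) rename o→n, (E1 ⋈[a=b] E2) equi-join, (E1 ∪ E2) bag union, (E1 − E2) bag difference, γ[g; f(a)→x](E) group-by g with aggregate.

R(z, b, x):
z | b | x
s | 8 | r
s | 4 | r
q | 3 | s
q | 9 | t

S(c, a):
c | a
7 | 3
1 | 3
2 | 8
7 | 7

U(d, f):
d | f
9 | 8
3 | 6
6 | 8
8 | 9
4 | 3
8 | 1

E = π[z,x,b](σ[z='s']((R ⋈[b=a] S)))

σ filters on z, owned by the left side.
E' = π[z,x,b]((σ[z='s'](R) ⋈[b=a] S))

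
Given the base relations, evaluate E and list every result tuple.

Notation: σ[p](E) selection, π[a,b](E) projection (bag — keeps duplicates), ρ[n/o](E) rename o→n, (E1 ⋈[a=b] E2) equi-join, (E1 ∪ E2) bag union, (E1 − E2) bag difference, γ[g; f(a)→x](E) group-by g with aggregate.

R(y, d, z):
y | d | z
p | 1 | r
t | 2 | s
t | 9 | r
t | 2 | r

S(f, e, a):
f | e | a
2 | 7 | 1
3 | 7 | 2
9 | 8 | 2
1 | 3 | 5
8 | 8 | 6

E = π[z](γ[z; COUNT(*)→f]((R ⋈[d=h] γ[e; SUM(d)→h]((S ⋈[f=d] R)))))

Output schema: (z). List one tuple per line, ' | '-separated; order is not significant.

Per-node cardinality:
  R → 4
  S → 5
  R → 4
  (S ⋈[f=d] R) → 4
  γ[e; SUM(d)→h]((S ⋈[f=d] R)) → 3
  (R ⋈[d=h] γ[e; SUM(d)→h]((S ⋈[f=d] R))) → 2
  γ[z; COUNT(*)→f]((R ⋈[d=h] γ[e; SUM(d)→h]((S ⋈[f=d] R)))) → 1
  π[z](γ[z; COUNT(*)→f]((R ⋈[d=h] γ[e; SUM(d)→h]((S ⋈[f=d] R))))) → 1

== RESULT ==
z
r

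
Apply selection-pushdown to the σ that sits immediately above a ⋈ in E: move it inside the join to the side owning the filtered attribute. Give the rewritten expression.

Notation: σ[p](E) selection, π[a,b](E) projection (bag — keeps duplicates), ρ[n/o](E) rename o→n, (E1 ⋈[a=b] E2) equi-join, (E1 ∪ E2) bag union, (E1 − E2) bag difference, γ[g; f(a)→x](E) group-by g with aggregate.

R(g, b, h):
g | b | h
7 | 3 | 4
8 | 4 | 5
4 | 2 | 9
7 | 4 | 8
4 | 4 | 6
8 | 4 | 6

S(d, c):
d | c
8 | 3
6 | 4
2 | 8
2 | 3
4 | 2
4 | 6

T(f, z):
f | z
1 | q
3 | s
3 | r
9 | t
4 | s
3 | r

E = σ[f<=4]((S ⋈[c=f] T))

σ filters on f, owned by the right side.
E' = (S ⋈[c=f] σ[f<=4](T))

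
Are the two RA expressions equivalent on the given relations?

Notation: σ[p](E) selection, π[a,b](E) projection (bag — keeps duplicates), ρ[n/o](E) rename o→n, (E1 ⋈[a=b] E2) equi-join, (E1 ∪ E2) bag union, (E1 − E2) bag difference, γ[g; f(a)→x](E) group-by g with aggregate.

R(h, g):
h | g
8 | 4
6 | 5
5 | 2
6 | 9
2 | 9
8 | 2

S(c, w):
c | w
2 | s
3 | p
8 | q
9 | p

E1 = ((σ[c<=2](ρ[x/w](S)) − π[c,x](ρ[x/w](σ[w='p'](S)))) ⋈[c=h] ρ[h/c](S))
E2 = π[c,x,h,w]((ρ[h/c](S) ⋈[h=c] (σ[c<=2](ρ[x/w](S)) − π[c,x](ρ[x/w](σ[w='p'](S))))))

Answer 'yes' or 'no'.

E1 per-node cardinality:
  S → 4
  ρ[x/w](S) → 4
  σ[c<=2](ρ[x/w](S)) → 1
  S → 4
  σ[w='p'](S) → 2
  ρ[x/w](σ[w='p'](S)) → 2
  π[c,x](ρ[x/w](σ[w='p'](S))) → 2
  (σ[c<=2](ρ[x/w](S)) − π[c,x](ρ[x/w](σ[w='p'](S)))) → 1
  S → 4
  ρ[h/c](S) → 4
  ((σ[c<=2](ρ[x/w](S)) − π[c,x](ρ[x/w](σ[w='p'](S)))) ⋈[c=h] ρ[h/c](S)) → 1
E2 per-node cardinality:
  S → 4
  ρ[h/c](S) → 4
  S → 4
  ρ[x/w](S) → 4
  σ[c<=2](ρ[x/w](S)) → 1
  S → 4
  σ[w='p'](S) → 2
  ρ[x/w](σ[w='p'](S)) → 2
  π[c,x](ρ[x/w](σ[w='p'](S))) → 2
  (σ[c<=2](ρ[x/w](S)) − π[c,x](ρ[x/w](σ[w='p'](S)))) → 1
  (ρ[h/c](S) ⋈[h=c] (σ[c<=2](ρ[x/w](S)) − π[c,x](ρ[x/w](σ[w='p'](S))))) → 1
  π[c,x,h,w]((ρ[h/c](S) ⋈[h=c] (σ[c<=2](ρ[x/w](S)) − π[c,x](ρ[x/w](σ[w='p'](S)))))) → 1

E1 and E2 produce the same multiset:
c | x | h | w
2 | s | 2 | s

yes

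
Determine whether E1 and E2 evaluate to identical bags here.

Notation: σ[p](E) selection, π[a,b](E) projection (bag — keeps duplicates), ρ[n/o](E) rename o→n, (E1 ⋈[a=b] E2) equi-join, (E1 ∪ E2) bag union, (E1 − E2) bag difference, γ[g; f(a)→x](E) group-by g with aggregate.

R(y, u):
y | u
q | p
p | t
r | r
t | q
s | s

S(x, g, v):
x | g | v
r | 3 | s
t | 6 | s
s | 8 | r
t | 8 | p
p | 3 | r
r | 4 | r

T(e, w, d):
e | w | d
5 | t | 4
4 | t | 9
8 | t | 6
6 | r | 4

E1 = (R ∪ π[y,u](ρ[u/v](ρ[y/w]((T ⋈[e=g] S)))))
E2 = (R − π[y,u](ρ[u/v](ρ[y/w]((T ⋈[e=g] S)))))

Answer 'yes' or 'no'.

E1 per-node cardinality:
  R → 5
  T → 4
  S → 6
  (T ⋈[e=g] S) → 4
  ρ[y/w]((T ⋈[e=g] S)) → 4
  ρ[u/v](ρ[y/w]((T ⋈[e=g] S))) → 4
  π[y,u](ρ[u/v](ρ[y/w]((T ⋈[e=g] S)))) → 4
  (R ∪ π[y,u](ρ[u/v](ρ[y/w]((T ⋈[e=g] S))))) → 9
E2 per-node cardinality:
  R → 5
  T → 4
  S → 6
  (T ⋈[e=g] S) → 4
  ρ[y/w]((T ⋈[e=g] S)) → 4
  ρ[u/v](ρ[y/w]((T ⋈[e=g] S))) → 4
  π[y,u](ρ[u/v](ρ[y/w]((T ⋈[e=g] S)))) → 4
  (R − π[y,u](ρ[u/v](ρ[y/w]((T ⋈[e=g] S))))) → 5

E1 result:
y | u
p | t
q | p
r | r
r | s
s | s
t | p
t | q
t | r
t | r
E2 result:
y | u
p | t
q | p
r | r
s | s
t | q
Witness: ('r', 's') appears 1× in E1 but 0× in E2.

no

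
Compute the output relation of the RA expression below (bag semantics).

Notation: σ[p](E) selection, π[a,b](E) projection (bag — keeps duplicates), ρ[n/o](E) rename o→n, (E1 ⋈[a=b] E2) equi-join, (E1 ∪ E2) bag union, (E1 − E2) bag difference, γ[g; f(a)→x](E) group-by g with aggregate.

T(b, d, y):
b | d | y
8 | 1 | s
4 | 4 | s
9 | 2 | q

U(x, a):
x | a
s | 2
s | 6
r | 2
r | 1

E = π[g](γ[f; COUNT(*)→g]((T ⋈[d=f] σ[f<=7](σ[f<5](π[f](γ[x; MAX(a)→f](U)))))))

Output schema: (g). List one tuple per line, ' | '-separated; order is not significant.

Stepwise |·|:
  T → 3
  U → 4
  γ[x; MAX(a)→f](U) → 2
  π[f](γ[x; MAX(a)→f](U)) → 2
  σ[f<5](π[f](γ[x; MAX(a)→f](U))) → 1
  σ[f<=7](σ[f<5](π[f](γ[x; MAX(a)→f](U)))) → 1
  (T ⋈[d=f] σ[f<=7](σ[f<5](π[f](γ[x; MAX(a)→f](U))))) → 1
  γ[f; COUNT(*)→g]((T ⋈[d=f] σ[f<=7](σ[f<5](π[f](γ[x; MAX(a)→f](U)))))) → 1
  π[g](γ[f; COUNT(*)→g]((T ⋈[d=f] σ[f<=7](σ[f<5](π[f](γ[x; MAX(a)→f](U))))))) → 1

== RESULT ==
g
1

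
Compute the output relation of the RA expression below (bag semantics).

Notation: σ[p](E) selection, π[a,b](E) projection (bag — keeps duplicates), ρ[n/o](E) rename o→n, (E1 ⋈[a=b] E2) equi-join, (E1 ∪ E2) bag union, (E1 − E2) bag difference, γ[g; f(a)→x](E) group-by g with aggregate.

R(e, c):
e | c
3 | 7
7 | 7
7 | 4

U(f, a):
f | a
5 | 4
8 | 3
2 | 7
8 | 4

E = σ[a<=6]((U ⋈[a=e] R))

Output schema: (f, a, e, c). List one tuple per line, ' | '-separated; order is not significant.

Subexpression sizes:
  U → 4
  R → 3
  (U ⋈[a=e] R) → 3
  σ[a<=6]((U ⋈[a=e] R)) → 1

== RESULT ==
f | a | e | c
8 | 3 | 3 | 7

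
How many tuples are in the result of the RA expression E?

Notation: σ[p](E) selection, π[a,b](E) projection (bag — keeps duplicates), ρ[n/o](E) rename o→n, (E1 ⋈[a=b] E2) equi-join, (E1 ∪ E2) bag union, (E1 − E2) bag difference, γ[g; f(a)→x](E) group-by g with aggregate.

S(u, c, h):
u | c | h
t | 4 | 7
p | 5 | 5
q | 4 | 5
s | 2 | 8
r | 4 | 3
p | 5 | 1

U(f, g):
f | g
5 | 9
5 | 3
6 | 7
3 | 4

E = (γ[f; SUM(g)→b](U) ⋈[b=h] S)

Stepwise |·|:
  U → 4
  γ[f; SUM(g)→b](U) → 3
  S → 6
  (γ[f; SUM(g)→b](U) ⋈[b=h] S) → 1

|E| = 1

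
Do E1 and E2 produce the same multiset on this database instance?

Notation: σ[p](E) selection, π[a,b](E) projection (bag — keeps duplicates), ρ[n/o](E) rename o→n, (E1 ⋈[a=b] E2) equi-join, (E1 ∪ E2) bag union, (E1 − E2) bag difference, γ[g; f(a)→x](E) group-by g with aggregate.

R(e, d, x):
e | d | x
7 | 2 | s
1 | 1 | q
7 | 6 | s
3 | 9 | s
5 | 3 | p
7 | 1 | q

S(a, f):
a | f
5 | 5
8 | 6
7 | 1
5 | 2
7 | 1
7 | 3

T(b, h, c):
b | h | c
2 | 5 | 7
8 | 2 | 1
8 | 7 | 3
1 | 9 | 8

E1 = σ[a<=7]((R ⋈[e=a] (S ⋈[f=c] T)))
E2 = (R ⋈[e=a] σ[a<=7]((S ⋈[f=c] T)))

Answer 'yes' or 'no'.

E1 row counts bottom-up:
  R → 6
  S → 6
  T → 4
  (S ⋈[f=c] T) → 3
  (R ⋈[e=a] (S ⋈[f=c] T)) → 9
  σ[a<=7]((R ⋈[e=a] (S ⋈[f=c] T))) → 9
E2 row counts bottom-up:
  R → 6
  S → 6
  T → 4
  (S ⋈[f=c] T) → 3
  σ[a<=7]((S ⋈[f=c] T)) → 3
  (R ⋈[e=a] σ[a<=7]((S ⋈[f=c] T))) → 9

E1 and E2 produce the same multiset:
e | d | x | a | f | b | h | c
7 | 1 | q | 7 | 1 | 8 | 2 | 1
7 | 1 | q | 7 | 1 | 8 | 2 | 1
7 | 1 | q | 7 | 3 | 8 | 7 | 3
7 | 2 | s | 7 | 1 | 8 | 2 | 1
7 | 2 | s | 7 | 1 | 8 | 2 | 1
7 | 2 | s | 7 | 3 | 8 | 7 | 3
7 | 6 | s | 7 | 1 | 8 | 2 | 1
7 | 6 | s | 7 | 1 | 8 | 2 | 1
7 | 6 | s | 7 | 3 | 8 | 7 | 3

yes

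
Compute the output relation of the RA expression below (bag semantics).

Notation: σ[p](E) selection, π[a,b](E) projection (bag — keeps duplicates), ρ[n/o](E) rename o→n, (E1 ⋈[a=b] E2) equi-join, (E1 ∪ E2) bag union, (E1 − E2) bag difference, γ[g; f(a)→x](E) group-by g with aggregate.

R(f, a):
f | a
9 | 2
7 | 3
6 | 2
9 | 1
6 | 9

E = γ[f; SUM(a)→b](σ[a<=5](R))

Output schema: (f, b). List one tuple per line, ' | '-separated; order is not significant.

Stepwise |·|:
  R → 5
  σ[a<=5](R) → 4
  γ[f; SUM(a)→b](σ[a<=5](R)) → 3

== RESULT ==
f | b
6 | 2
7 | 3
9 | 3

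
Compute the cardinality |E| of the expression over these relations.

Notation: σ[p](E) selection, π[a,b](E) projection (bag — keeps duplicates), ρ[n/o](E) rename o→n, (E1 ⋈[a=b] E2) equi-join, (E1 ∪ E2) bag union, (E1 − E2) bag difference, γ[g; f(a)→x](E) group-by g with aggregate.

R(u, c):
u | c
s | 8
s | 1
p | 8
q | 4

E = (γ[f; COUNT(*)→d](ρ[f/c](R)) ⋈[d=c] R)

Per-node cardinality:
  R → 4
  ρ[f/c](R) → 4
  γ[f; COUNT(*)→d](ρ[f/c](R)) → 3
  R → 4
  (γ[f; COUNT(*)→d](ρ[f/c](R)) ⋈[d=c] R) → 2

|E| = 2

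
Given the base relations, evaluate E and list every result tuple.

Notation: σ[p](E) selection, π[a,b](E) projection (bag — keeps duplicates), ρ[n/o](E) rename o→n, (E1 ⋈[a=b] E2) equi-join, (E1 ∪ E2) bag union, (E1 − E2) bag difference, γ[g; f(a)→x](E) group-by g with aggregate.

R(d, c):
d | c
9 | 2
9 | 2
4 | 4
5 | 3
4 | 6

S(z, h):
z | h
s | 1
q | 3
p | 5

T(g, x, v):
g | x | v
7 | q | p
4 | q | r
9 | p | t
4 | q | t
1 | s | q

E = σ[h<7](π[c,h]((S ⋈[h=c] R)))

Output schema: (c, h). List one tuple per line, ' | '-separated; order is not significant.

Subexpression sizes:
  S → 3
  R → 5
  (S ⋈[h=c] R) → 1
  π[c,h]((S ⋈[h=c] R)) → 1
  σ[h<7](π[c,h]((S ⋈[h=c] R))) → 1

== RESULT ==
c | h
3 | 3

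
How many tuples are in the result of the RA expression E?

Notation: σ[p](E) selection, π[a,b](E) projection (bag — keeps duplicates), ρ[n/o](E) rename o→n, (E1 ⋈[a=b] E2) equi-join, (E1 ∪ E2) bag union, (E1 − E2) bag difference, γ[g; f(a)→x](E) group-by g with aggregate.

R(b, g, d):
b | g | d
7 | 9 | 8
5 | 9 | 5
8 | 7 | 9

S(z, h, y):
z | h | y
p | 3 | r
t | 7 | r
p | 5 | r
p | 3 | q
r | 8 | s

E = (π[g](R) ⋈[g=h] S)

Per-node cardinality:
  R → 3
  π[g](R) → 3
  S → 5
  (π[g](R) ⋈[g=h] S) → 1

|E| = 1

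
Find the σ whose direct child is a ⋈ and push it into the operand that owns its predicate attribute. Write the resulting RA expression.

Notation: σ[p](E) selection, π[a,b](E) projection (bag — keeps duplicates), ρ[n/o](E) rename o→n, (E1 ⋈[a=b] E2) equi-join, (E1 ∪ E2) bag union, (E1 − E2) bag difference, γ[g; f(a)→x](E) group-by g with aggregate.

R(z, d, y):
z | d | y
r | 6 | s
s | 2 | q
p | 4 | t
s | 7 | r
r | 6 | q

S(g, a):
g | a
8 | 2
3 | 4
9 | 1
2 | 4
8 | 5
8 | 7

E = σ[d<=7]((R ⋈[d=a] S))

σ filters on d, owned by the left side.
E' = (σ[d<=7](R) ⋈[d=a] S)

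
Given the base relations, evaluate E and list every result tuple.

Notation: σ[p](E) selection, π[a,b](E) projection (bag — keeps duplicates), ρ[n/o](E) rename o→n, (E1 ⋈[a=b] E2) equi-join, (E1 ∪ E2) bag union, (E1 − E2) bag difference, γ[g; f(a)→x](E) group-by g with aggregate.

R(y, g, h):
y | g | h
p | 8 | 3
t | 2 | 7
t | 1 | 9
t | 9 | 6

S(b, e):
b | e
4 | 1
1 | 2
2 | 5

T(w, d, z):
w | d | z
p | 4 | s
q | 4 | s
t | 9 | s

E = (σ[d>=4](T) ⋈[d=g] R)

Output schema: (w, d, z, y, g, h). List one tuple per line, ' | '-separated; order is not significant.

Stepwise |·|:
  T → 3
  σ[d>=4](T) → 3
  R → 4
  (σ[d>=4](T) ⋈[d=g] R) → 1

== RESULT ==
w | d | z | y | g | h
t | 9 | s | t | 9 | 6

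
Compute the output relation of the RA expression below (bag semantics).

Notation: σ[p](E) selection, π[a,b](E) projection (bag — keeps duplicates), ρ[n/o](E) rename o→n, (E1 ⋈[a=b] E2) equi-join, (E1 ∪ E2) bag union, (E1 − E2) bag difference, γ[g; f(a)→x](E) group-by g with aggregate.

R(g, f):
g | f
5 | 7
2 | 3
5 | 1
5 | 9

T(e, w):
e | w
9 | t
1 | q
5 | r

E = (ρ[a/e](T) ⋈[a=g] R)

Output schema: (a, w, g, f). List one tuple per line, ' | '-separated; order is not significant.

Row counts bottom-up:
  T → 3
  ρ[a/e](T) → 3
  R → 4
  (ρ[a/e](T) ⋈[a=g] R) → 3

== RESULT ==
a | w | g | f
5 | r | 5 | 1
5 | r | 5 | 7
5 | r | 5 | 9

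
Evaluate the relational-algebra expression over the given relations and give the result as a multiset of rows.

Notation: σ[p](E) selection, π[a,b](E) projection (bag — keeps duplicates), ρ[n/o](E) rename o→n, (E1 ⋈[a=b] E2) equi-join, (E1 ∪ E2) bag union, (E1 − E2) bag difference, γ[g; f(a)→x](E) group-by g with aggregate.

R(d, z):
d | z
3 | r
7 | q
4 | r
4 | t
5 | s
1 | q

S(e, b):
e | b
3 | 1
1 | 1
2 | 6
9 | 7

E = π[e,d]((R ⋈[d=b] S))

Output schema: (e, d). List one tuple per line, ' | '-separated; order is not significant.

Per-node cardinality:
  R → 6
  S → 4
  (R ⋈[d=b] S) → 3
  π[e,d]((R ⋈[d=b] S)) → 3

== RESULT ==
e | d
1 | 1
3 | 1
9 | 7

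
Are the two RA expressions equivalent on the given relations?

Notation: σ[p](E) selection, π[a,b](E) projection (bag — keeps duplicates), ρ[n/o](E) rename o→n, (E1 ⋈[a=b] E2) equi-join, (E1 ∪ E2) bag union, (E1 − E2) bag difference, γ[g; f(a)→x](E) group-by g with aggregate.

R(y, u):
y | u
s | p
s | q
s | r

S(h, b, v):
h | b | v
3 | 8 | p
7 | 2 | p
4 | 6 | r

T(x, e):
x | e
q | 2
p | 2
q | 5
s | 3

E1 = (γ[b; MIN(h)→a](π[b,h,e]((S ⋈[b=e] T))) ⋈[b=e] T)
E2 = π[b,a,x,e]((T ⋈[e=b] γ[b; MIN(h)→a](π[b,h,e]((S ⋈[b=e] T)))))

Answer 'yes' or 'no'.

E1 per-node cardinality:
  S → 3
  T → 4
  (S ⋈[b=e] T) → 2
  π[b,h,e]((S ⋈[b=e] T)) → 2
  γ[b; MIN(h)→a](π[b,h,e]((S ⋈[b=e] T))) → 1
  T → 4
  (γ[b; MIN(h)→a](π[b,h,e]((S ⋈[b=e] T))) ⋈[b=e] T) → 2
E2 per-node cardinality:
  T → 4
  S → 3
  T → 4
  (S ⋈[b=e] T) → 2
  π[b,h,e]((S ⋈[b=e] T)) → 2
  γ[b; MIN(h)→a](π[b,h,e]((S ⋈[b=e] T))) → 1
  (T ⋈[e=b] γ[b; MIN(h)→a](π[b,h,e]((S ⋈[b=e] T)))) → 2
  π[b,a,x,e]((T ⋈[e=b] γ[b; MIN(h)→a](π[b,h,e]((S ⋈[b=e] T))))) → 2

E1 and E2 produce the same multiset:
b | a | x | e
2 | 7 | p | 2
2 | 7 | q | 2

yes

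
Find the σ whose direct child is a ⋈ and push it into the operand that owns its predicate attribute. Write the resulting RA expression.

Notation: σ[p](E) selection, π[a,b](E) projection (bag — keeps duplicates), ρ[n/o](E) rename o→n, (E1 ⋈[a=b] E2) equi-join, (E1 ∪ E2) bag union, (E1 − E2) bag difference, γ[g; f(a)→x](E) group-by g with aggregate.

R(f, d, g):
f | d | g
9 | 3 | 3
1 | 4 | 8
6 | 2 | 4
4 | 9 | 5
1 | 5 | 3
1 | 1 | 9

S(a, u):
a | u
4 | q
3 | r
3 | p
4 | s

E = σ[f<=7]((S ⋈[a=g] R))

σ filters on f, owned by the right side.
E' = (S ⋈[a=g] σ[f<=7](R))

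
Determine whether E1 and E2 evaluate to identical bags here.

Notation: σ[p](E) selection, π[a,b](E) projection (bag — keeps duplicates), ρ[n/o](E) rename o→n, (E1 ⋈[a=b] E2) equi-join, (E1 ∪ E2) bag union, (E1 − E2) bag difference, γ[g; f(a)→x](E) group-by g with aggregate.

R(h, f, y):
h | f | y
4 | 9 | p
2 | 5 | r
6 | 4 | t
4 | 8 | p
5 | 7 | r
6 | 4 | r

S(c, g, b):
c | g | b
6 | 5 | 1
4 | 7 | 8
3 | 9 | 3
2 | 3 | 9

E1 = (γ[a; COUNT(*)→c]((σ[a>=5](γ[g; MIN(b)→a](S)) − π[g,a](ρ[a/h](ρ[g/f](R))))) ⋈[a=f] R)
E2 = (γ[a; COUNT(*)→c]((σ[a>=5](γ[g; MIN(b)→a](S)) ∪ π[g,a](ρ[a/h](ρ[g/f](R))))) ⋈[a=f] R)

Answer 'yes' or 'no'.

E1 per-node cardinality:
  S → 4
  γ[g; MIN(b)→a](S) → 4
  σ[a>=5](γ[g; MIN(b)→a](S)) → 2
  R → 6
  ρ[g/f](R) → 6
  ρ[a/h](ρ[g/f](R)) → 6
  π[g,a](ρ[a/h](ρ[g/f](R))) → 6
  (σ[a>=5](γ[g; MIN(b)→a](S)) − π[g,a](ρ[a/h](ρ[g/f](R)))) → 2
  γ[a; COUNT(*)→c]((σ[a>=5](γ[g; MIN(b)→a](S)) − π[g,a](ρ[a/h](ρ[g/f](R))))) → 2
  R → 6
  (γ[a; COUNT(*)→c]((σ[a>=5](γ[g; MIN(b)→a](S)) − π[g,a](ρ[a/h](ρ[g/f](R))))) ⋈[a=f] R) → 2
E2 per-node cardinality:
  S → 4
  γ[g; MIN(b)→a](S) → 4
  σ[a>=5](γ[g; MIN(b)→a](S)) → 2
  R → 6
  ρ[g/f](R) → 6
  ρ[a/h](ρ[g/f](R)) → 6
  π[g,a](ρ[a/h](ρ[g/f](R))) → 6
  (σ[a>=5](γ[g; MIN(b)→a](S)) ∪ π[g,a](ρ[a/h](ρ[g/f](R)))) → 8
  γ[a; COUNT(*)→c]((σ[a>=5](γ[g; MIN(b)→a](S)) ∪ π[g,a](ρ[a/h](ρ[g/f](R))))) → 6
  R → 6
  (γ[a; COUNT(*)→c]((σ[a>=5](γ[g; MIN(b)→a](S)) ∪ π[g,a](ρ[a/h](ρ[g/f](R))))) ⋈[a=f] R) → 5

E1 result:
a | c | h | f | y
8 | 1 | 4 | 8 | p
9 | 1 | 4 | 9 | p
E2 result:
a | c | h | f | y
4 | 2 | 6 | 4 | r
4 | 2 | 6 | 4 | t
5 | 1 | 2 | 5 | r
8 | 1 | 4 | 8 | p
9 | 1 | 4 | 9 | p
Witness: (4, 2, 6, 4, 't') appears 0× in E1 but 1× in E2.

no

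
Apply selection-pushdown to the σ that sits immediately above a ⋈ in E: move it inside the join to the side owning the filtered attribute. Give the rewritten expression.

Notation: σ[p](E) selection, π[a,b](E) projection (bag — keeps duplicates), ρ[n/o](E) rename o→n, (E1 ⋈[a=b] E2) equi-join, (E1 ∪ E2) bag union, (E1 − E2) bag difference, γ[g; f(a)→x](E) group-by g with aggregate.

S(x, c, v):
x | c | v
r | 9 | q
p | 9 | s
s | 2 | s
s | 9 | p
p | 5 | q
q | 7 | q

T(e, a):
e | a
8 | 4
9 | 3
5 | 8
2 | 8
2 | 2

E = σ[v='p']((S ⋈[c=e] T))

σ filters on v, owned by the left side.
E' = (σ[v='p'](S) ⋈[c=e] T)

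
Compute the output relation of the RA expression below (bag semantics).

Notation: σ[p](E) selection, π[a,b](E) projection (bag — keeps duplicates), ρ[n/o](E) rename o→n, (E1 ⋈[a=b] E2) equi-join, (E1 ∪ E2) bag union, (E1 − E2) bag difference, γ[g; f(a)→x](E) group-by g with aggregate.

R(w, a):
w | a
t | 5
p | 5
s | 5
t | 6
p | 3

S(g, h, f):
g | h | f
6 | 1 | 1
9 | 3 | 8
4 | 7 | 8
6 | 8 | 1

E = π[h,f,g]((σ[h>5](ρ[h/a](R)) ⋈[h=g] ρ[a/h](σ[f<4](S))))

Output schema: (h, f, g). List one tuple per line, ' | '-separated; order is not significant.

Row counts bottom-up:
  R → 5
  ρ[h/a](R) → 5
  σ[h>5](ρ[h/a](R)) → 1
  S → 4
  σ[f<4](S) → 2
  ρ[a/h](σ[f<4](S)) → 2
  (σ[h>5](ρ[h/a](R)) ⋈[h=g] ρ[a/h](σ[f<4](S))) → 2
  π[h,f,g]((σ[h>5](ρ[h/a](R)) ⋈[h=g] ρ[a/h](σ[f<4](S)))) → 2

== RESULT ==
h | f | g
6 | 1 | 6
6 | 1 | 6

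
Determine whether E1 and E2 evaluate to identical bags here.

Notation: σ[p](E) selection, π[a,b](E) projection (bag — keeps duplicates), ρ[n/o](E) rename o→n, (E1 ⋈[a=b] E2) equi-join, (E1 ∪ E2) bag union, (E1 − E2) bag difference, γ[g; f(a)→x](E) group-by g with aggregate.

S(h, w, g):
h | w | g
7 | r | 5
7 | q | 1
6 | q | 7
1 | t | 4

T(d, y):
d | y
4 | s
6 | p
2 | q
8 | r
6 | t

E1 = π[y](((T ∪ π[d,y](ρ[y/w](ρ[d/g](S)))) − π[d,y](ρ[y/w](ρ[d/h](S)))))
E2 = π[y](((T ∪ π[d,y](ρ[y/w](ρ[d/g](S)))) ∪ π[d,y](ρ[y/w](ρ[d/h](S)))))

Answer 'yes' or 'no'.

E1 stepwise |·|:
  T → 5
  S → 4
  ρ[d/g](S) → 4
  ρ[y/w](ρ[d/g](S)) → 4
  π[d,y](ρ[y/w](ρ[d/g](S))) → 4
  (T ∪ π[d,y](ρ[y/w](ρ[d/g](S)))) → 9
  S → 4
  ρ[d/h](S) → 4
  ρ[y/w](ρ[d/h](S)) → 4
  π[d,y](ρ[y/w](ρ[d/h](S))) → 4
  ((T ∪ π[d,y](ρ[y/w](ρ[d/g](S)))) − π[d,y](ρ[y/w](ρ[d/h](S)))) → 8
  π[y](((T ∪ π[d,y](ρ[y/w](ρ[d/g](S)))) − π[d,y](ρ[y/w](ρ[d/h](S))))) → 8
E2 stepwise |·|:
  T → 5
  S → 4
  ρ[d/g](S) → 4
  ρ[y/w](ρ[d/g](S)) → 4
  π[d,y](ρ[y/w](ρ[d/g](S))) → 4
  (T ∪ π[d,y](ρ[y/w](ρ[d/g](S)))) → 9
  S → 4
  ρ[d/h](S) → 4
  ρ[y/w](ρ[d/h](S)) → 4
  π[d,y](ρ[y/w](ρ[d/h](S))) → 4
  ((T ∪ π[d,y](ρ[y/w](ρ[d/g](S)))) ∪ π[d,y](ρ[y/w](ρ[d/h](S)))) → 13
  π[y](((T ∪ π[d,y](ρ[y/w](ρ[d/g](S)))) ∪ π[d,y](ρ[y/w](ρ[d/h](S))))) → 13

E1 result:
y
p
q
q
r
r
s
t
t
E2 result:
y
p
q
q
q
q
q
r
r
r
s
t
t
t
Witness: ('q',) appears 2× in E1 but 5× in E2.

no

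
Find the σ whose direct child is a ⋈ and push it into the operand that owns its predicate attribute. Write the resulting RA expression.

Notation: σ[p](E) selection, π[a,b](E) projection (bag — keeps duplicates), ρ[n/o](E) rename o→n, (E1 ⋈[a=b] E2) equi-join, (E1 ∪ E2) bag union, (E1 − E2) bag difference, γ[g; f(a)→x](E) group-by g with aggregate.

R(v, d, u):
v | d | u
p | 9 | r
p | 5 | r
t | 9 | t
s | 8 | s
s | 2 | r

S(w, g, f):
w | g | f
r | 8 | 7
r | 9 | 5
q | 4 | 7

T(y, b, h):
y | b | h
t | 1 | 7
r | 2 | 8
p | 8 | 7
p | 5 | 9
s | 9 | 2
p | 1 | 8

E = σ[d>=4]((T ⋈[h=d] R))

σ filters on d, owned by the right side.
E' = (T ⋈[h=d] σ[d>=4](R))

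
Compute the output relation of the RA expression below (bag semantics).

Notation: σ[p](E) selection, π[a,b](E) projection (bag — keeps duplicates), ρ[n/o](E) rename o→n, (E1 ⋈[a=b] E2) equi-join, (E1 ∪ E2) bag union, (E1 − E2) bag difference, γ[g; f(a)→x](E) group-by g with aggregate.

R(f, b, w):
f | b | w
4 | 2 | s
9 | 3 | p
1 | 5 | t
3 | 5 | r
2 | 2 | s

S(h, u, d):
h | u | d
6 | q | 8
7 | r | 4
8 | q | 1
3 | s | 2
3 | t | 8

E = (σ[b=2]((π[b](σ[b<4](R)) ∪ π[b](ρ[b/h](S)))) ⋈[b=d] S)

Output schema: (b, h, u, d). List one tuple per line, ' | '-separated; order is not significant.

Row counts bottom-up:
  R → 5
  σ[b<4](R) → 3
  π[b](σ[b<4](R)) → 3
  S → 5
  ρ[b/h](S) → 5
  π[b](ρ[b/h](S)) → 5
  (π[b](σ[b<4](R)) ∪ π[b](ρ[b/h](S))) → 8
  σ[b=2]((π[b](σ[b<4](R)) ∪ π[b](ρ[b/h](S)))) → 2
  S → 5
  (σ[b=2]((π[b](σ[b<4](R)) ∪ π[b](ρ[b/h](S)))) ⋈[b=d] S) → 2

== RESULT ==
b | h | u | d
2 | 3 | s | 2
2 | 3 | s | 2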